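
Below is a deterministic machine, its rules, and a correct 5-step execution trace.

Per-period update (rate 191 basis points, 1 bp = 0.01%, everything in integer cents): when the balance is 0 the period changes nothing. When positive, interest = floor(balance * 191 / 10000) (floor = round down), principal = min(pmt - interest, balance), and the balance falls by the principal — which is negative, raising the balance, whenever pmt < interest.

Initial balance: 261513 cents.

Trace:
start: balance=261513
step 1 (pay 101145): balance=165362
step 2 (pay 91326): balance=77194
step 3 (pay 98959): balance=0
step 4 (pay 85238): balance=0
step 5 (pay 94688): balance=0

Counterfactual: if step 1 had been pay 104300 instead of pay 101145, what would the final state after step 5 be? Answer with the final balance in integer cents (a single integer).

0

(re-executing from step 1 with the substitution; state before step 1: balance=261513)
step 1 (pay 104300): balance=162207
step 2 (pay 91326): balance=73979
step 3 (pay 98959): balance=0
step 4 (pay 85238): balance=0
step 5 (pay 94688): balance=0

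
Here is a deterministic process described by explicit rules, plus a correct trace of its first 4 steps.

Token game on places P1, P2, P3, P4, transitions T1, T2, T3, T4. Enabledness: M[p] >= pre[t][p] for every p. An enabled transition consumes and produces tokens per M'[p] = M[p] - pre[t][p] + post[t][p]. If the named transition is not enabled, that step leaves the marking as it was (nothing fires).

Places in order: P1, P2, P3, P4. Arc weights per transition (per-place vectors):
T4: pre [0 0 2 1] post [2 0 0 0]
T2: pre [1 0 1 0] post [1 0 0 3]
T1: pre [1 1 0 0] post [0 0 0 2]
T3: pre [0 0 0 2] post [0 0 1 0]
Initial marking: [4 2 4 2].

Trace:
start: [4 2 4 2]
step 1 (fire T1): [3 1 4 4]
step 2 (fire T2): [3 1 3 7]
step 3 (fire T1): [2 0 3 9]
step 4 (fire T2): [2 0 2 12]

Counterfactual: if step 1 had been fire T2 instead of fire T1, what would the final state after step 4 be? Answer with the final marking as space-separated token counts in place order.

3 1 1 13

(re-executing from step 1 with the substitution; state before step 1: [4 2 4 2])
step 1 (fire T2): [4 2 3 5]
step 2 (fire T2): [4 2 2 8]
step 3 (fire T1): [3 1 2 10]
step 4 (fire T2): [3 1 1 13]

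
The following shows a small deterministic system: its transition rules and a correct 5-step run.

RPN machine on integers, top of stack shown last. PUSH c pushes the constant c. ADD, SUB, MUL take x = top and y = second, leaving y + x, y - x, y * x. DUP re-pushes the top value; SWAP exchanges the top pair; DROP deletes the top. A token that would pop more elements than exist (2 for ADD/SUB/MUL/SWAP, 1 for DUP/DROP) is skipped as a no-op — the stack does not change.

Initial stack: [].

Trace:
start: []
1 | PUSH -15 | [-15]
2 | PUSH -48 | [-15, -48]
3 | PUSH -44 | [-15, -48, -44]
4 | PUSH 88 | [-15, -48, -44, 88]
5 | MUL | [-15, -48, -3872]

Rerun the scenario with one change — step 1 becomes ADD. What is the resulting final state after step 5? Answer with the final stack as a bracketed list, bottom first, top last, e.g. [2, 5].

(re-executing from step 1 with the substitution; state before step 1: [])
1 | ADD | []
2 | PUSH -48 | [-48]
3 | PUSH -44 | [-48, -44]
4 | PUSH 88 | [-48, -44, 88]
5 | MUL | [-48, -3872]

[-48, -3872]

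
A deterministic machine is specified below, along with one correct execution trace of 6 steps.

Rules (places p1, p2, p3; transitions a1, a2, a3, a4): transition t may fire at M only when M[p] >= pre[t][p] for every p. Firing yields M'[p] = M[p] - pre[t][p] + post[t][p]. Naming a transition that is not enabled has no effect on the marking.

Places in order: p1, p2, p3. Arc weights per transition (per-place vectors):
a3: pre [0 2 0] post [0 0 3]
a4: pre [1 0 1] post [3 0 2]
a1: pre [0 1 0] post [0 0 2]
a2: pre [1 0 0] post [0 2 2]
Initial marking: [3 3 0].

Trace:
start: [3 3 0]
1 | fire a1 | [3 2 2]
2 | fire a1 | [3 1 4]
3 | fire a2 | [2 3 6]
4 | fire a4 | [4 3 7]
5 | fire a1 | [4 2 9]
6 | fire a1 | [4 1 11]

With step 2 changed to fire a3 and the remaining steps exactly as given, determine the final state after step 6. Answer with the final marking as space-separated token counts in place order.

(re-executing from step 2 with the substitution; state before step 2: [3 2 2])
2 | fire a3 | [3 0 5]
3 | fire a2 | [2 2 7]
4 | fire a4 | [4 2 8]
5 | fire a1 | [4 1 10]
6 | fire a1 | [4 0 12]

4 0 12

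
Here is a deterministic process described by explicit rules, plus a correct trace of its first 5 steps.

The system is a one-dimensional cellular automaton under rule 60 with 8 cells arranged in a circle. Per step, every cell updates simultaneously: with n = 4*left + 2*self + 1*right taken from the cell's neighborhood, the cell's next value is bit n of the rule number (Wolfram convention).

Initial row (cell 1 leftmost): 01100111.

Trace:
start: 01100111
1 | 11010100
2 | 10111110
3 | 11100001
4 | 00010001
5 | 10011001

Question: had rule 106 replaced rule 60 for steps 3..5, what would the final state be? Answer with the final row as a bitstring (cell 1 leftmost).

00101100

(re-executing steps 3..5 under rule 106; state before step 3: 10111110)
3 | 01100011
4 | 11100111
5 | 00101100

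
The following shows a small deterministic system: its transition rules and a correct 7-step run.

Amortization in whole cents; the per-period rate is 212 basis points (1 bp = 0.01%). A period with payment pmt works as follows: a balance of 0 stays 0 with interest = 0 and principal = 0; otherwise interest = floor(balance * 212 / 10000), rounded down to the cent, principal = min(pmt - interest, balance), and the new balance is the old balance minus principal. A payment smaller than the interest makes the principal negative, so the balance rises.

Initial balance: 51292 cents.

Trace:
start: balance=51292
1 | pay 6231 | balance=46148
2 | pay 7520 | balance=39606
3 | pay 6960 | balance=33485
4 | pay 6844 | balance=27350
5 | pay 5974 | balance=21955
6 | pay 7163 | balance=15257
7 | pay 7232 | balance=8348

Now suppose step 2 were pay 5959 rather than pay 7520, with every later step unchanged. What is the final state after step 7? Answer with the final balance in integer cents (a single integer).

(re-executing from step 2 with the substitution; state before step 2: balance=46148)
2 | pay 5959 | balance=41167
3 | pay 6960 | balance=35079
4 | pay 6844 | balance=28978
5 | pay 5974 | balance=23618
6 | pay 7163 | balance=16955
7 | pay 7232 | balance=10082

10082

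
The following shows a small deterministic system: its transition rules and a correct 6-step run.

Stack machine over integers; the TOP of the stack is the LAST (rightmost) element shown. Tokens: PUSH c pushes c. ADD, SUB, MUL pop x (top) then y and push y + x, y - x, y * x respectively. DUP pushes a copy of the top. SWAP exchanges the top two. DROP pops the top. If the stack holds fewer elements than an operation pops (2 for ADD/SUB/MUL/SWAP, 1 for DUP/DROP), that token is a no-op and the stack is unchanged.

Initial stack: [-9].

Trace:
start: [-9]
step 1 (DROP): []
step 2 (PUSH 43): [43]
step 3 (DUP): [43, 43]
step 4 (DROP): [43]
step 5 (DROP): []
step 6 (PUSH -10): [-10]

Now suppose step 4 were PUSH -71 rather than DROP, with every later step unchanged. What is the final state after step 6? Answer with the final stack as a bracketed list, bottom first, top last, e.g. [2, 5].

[43, 43, -10]

(re-executing from step 4 with the substitution; state before step 4: [43, 43])
step 4 (PUSH -71): [43, 43, -71]
step 5 (DROP): [43, 43]
step 6 (PUSH -10): [43, 43, -10]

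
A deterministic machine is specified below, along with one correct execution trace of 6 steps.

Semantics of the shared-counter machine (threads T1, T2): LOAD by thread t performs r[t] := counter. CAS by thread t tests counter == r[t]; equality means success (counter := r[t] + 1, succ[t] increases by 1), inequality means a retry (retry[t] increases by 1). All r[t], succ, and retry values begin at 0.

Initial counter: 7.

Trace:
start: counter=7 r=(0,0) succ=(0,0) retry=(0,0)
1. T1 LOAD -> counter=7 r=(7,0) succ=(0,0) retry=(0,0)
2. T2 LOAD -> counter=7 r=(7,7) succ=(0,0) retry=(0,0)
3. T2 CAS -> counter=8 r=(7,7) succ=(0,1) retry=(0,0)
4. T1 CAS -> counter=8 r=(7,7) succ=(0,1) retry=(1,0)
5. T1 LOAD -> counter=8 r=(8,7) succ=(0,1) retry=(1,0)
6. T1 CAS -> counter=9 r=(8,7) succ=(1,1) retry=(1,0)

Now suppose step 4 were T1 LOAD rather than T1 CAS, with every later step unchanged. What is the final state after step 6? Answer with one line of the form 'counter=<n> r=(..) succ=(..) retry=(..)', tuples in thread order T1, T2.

counter=9 r=(8,7) succ=(1,1) retry=(0,0)

(re-executing from step 4 with the substitution; state before step 4: counter=8 r=(7,7) succ=(0,1) retry=(0,0))
4. T1 LOAD -> counter=8 r=(8,7) succ=(0,1) retry=(0,0)
5. T1 LOAD -> counter=8 r=(8,7) succ=(0,1) retry=(0,0)
6. T1 CAS -> counter=9 r=(8,7) succ=(1,1) retry=(0,0)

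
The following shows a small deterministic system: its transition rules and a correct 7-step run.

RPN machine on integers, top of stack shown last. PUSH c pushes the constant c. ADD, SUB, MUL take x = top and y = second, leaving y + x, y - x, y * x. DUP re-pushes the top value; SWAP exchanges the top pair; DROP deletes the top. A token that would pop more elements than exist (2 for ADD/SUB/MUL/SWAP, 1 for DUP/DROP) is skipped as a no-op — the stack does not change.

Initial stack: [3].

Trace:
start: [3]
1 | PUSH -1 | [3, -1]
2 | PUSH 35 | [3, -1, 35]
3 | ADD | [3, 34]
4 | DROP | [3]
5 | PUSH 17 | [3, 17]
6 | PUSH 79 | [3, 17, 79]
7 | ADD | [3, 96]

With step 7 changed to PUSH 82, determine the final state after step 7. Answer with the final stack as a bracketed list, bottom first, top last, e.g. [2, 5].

[3, 17, 79, 82]

(re-executing from step 7 with the substitution; state before step 7: [3, 17, 79])
7 | PUSH 82 | [3, 17, 79, 82]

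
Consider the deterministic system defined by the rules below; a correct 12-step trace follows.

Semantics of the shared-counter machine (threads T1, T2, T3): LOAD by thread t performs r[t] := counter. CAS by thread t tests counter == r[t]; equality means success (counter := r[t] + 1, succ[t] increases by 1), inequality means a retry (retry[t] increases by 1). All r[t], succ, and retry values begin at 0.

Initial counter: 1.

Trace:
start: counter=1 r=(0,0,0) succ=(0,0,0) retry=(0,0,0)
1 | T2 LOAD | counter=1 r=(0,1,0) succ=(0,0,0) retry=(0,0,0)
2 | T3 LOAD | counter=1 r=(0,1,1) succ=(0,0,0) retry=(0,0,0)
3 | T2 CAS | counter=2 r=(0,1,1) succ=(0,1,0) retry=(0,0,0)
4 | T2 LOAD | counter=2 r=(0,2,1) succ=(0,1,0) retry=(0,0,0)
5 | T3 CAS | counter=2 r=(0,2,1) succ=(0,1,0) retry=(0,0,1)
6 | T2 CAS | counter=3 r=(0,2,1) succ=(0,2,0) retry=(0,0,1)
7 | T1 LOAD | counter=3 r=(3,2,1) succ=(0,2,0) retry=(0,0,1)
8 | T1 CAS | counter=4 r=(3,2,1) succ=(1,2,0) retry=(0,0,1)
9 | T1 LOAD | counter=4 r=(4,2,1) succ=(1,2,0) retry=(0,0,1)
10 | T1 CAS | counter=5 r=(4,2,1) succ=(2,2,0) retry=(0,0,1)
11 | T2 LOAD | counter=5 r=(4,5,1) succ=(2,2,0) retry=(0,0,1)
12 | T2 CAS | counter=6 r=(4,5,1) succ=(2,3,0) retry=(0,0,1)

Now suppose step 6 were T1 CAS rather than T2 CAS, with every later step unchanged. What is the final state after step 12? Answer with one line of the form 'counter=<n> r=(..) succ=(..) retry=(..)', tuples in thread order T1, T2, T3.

counter=5 r=(3,4,1) succ=(2,2,0) retry=(1,0,1)

(re-executing from step 6 with the substitution; state before step 6: counter=2 r=(0,2,1) succ=(0,1,0) retry=(0,0,1))
6 | T1 CAS | counter=2 r=(0,2,1) succ=(0,1,0) retry=(1,0,1)
7 | T1 LOAD | counter=2 r=(2,2,1) succ=(0,1,0) retry=(1,0,1)
8 | T1 CAS | counter=3 r=(2,2,1) succ=(1,1,0) retry=(1,0,1)
9 | T1 LOAD | counter=3 r=(3,2,1) succ=(1,1,0) retry=(1,0,1)
10 | T1 CAS | counter=4 r=(3,2,1) succ=(2,1,0) retry=(1,0,1)
11 | T2 LOAD | counter=4 r=(3,4,1) succ=(2,1,0) retry=(1,0,1)
12 | T2 CAS | counter=5 r=(3,4,1) succ=(2,2,0) retry=(1,0,1)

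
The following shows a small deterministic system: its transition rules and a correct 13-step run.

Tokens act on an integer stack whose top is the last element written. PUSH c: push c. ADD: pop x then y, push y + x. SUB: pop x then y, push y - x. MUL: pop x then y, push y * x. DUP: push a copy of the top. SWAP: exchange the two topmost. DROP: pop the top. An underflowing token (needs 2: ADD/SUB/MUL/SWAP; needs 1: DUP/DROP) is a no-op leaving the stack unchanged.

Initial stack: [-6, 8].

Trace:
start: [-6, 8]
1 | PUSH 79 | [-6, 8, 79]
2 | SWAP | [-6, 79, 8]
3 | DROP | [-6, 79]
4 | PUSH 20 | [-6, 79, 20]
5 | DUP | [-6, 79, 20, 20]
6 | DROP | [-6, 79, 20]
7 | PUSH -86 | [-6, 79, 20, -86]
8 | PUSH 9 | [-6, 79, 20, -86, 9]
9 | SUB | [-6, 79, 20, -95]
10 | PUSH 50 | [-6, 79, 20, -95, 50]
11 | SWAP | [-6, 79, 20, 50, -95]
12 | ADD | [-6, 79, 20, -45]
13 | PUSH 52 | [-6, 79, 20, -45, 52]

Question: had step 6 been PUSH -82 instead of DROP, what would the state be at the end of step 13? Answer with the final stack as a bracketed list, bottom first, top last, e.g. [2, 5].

[-6, 79, 20, 20, -82, -45, 52]

(re-executing from step 6 with the substitution; state before step 6: [-6, 79, 20, 20])
6 | PUSH -82 | [-6, 79, 20, 20, -82]
7 | PUSH -86 | [-6, 79, 20, 20, -82, -86]
8 | PUSH 9 | [-6, 79, 20, 20, -82, -86, 9]
9 | SUB | [-6, 79, 20, 20, -82, -95]
10 | PUSH 50 | [-6, 79, 20, 20, -82, -95, 50]
11 | SWAP | [-6, 79, 20, 20, -82, 50, -95]
12 | ADD | [-6, 79, 20, 20, -82, -45]
13 | PUSH 52 | [-6, 79, 20, 20, -82, -45, 52]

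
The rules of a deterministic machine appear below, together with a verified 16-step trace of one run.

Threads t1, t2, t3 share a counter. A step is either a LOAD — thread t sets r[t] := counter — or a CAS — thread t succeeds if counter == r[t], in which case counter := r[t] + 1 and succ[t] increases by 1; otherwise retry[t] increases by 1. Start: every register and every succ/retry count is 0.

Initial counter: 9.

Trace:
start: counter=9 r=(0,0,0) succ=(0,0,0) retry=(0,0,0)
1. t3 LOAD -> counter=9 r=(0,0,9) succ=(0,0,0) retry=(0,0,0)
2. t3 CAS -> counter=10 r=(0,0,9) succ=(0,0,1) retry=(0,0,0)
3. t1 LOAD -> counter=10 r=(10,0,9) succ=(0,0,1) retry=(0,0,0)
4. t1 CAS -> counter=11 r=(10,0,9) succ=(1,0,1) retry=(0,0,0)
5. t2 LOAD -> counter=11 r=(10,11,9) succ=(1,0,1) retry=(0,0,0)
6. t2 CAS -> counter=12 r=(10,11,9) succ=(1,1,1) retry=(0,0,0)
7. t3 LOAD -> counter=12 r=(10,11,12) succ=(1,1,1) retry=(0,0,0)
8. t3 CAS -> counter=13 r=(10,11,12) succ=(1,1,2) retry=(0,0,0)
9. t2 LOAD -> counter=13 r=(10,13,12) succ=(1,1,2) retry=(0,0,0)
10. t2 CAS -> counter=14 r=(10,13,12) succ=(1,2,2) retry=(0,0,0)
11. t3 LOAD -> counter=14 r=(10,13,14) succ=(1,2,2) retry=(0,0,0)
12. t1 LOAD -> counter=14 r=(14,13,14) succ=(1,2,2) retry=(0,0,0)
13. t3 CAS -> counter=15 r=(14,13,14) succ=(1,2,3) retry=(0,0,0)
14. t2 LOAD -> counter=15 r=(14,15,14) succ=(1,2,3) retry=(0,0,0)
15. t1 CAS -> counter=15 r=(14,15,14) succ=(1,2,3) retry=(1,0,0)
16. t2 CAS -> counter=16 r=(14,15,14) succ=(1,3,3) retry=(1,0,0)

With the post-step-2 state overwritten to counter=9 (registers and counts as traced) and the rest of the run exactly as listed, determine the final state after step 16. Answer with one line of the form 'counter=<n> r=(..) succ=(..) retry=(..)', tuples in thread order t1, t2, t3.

counter=15 r=(13,14,13) succ=(1,3,3) retry=(1,0,0)

state after step 2 := counter=9 r=(0,0,9) succ=(0,0,1) retry=(0,0,0)
3. t1 LOAD -> counter=9 r=(9,0,9) succ=(0,0,1) retry=(0,0,0)
4. t1 CAS -> counter=10 r=(9,0,9) succ=(1,0,1) retry=(0,0,0)
5. t2 LOAD -> counter=10 r=(9,10,9) succ=(1,0,1) retry=(0,0,0)
6. t2 CAS -> counter=11 r=(9,10,9) succ=(1,1,1) retry=(0,0,0)
7. t3 LOAD -> counter=11 r=(9,10,11) succ=(1,1,1) retry=(0,0,0)
8. t3 CAS -> counter=12 r=(9,10,11) succ=(1,1,2) retry=(0,0,0)
9. t2 LOAD -> counter=12 r=(9,12,11) succ=(1,1,2) retry=(0,0,0)
10. t2 CAS -> counter=13 r=(9,12,11) succ=(1,2,2) retry=(0,0,0)
11. t3 LOAD -> counter=13 r=(9,12,13) succ=(1,2,2) retry=(0,0,0)
12. t1 LOAD -> counter=13 r=(13,12,13) succ=(1,2,2) retry=(0,0,0)
13. t3 CAS -> counter=14 r=(13,12,13) succ=(1,2,3) retry=(0,0,0)
14. t2 LOAD -> counter=14 r=(13,14,13) succ=(1,2,3) retry=(0,0,0)
15. t1 CAS -> counter=14 r=(13,14,13) succ=(1,2,3) retry=(1,0,0)
16. t2 CAS -> counter=15 r=(13,14,13) succ=(1,3,3) retry=(1,0,0)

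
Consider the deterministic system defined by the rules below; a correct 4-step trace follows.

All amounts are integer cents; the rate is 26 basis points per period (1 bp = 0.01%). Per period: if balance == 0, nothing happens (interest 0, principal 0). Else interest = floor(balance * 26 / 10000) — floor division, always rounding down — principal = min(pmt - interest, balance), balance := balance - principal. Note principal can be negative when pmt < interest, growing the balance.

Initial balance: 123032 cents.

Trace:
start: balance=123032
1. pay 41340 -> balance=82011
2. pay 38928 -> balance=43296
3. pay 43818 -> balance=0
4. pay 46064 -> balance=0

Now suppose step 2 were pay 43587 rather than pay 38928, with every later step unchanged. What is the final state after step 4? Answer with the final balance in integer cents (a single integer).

0

(re-executing from step 2 with the substitution; state before step 2: balance=82011)
2. pay 43587 -> balance=38637
3. pay 43818 -> balance=0
4. pay 46064 -> balance=0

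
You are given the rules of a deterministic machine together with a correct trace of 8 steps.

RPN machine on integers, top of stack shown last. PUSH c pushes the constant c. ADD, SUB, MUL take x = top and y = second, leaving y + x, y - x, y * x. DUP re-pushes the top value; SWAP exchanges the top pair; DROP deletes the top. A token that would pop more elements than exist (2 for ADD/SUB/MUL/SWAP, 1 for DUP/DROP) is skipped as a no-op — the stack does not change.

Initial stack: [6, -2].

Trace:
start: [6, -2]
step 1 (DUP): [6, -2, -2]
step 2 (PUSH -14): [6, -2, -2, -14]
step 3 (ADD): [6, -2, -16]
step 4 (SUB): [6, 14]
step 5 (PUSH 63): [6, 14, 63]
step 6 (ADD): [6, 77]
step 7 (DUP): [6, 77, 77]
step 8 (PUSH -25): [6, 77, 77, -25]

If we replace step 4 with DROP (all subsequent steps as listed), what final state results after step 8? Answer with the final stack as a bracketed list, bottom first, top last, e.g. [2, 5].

(re-executing from step 4 with the substitution; state before step 4: [6, -2, -16])
step 4 (DROP): [6, -2]
step 5 (PUSH 63): [6, -2, 63]
step 6 (ADD): [6, 61]
step 7 (DUP): [6, 61, 61]
step 8 (PUSH -25): [6, 61, 61, -25]

[6, 61, 61, -25]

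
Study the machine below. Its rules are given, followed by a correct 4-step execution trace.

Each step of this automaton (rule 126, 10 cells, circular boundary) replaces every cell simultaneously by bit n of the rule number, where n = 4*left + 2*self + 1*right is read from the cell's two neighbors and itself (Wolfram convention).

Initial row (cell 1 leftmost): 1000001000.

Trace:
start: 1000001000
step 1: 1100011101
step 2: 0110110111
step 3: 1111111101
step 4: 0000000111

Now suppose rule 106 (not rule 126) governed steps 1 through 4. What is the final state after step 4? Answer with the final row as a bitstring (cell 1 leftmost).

0010001000

(re-executing steps 1..4 under rule 106; state before step 1: 1000001000)
step 1: 0000010001
step 2: 0000100010
step 3: 0001000100
step 4: 0010001000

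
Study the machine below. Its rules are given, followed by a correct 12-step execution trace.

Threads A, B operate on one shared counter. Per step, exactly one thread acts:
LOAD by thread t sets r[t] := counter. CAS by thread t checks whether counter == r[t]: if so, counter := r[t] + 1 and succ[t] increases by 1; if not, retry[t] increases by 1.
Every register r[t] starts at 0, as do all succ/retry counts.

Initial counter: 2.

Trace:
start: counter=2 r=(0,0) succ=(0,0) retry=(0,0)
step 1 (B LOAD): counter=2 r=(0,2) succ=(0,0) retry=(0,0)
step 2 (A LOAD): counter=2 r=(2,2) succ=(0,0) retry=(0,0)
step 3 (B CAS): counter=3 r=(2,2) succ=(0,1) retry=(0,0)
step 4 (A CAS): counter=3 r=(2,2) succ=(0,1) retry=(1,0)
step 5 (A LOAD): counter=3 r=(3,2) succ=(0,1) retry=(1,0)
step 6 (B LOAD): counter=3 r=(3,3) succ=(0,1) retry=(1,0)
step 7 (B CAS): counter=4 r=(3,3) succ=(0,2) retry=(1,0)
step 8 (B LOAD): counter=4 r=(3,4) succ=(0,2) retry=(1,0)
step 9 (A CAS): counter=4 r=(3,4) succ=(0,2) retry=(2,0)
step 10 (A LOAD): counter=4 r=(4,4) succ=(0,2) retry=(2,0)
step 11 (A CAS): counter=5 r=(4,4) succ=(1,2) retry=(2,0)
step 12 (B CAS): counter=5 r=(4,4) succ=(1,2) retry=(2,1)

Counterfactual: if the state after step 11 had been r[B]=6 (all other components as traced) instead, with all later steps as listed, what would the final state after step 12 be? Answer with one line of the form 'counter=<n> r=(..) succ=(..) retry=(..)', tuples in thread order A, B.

counter=5 r=(4,6) succ=(1,2) retry=(2,1)

state after step 11 := counter=5 r=(4,6) succ=(1,2) retry=(2,0)
step 12 (B CAS): counter=5 r=(4,6) succ=(1,2) retry=(2,1)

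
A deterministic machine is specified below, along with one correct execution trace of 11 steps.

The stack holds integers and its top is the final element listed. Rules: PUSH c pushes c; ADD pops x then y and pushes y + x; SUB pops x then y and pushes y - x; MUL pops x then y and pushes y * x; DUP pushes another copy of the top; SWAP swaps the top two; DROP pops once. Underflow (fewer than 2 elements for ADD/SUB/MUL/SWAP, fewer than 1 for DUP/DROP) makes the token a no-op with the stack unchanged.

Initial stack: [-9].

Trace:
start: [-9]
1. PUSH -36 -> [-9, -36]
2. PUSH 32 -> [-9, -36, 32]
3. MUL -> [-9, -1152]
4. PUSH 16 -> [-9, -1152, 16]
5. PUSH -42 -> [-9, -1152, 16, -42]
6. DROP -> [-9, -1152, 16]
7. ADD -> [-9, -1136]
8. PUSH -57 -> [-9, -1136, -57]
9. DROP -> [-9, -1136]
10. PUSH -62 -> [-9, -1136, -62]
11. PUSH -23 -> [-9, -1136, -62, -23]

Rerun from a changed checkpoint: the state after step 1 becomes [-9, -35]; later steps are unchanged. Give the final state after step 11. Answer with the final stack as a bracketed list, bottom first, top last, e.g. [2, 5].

[-9, -1104, -62, -23]

state after step 1 := [-9, -35]
2. PUSH 32 -> [-9, -35, 32]
3. MUL -> [-9, -1120]
4. PUSH 16 -> [-9, -1120, 16]
5. PUSH -42 -> [-9, -1120, 16, -42]
6. DROP -> [-9, -1120, 16]
7. ADD -> [-9, -1104]
8. PUSH -57 -> [-9, -1104, -57]
9. DROP -> [-9, -1104]
10. PUSH -62 -> [-9, -1104, -62]
11. PUSH -23 -> [-9, -1104, -62, -23]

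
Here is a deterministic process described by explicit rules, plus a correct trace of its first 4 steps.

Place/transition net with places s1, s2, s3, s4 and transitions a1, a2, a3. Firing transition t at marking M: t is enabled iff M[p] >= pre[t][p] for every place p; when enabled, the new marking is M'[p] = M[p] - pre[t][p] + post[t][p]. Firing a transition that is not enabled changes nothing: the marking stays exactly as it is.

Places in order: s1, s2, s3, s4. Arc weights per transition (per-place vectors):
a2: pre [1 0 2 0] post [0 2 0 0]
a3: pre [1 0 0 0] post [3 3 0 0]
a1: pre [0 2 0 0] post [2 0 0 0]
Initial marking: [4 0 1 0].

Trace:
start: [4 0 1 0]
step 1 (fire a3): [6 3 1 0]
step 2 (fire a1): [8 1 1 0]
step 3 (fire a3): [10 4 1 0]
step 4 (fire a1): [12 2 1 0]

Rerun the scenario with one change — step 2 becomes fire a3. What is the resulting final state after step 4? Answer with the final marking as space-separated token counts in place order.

(re-executing from step 2 with the substitution; state before step 2: [6 3 1 0])
step 2 (fire a3): [8 6 1 0]
step 3 (fire a3): [10 9 1 0]
step 4 (fire a1): [12 7 1 0]

12 7 1 0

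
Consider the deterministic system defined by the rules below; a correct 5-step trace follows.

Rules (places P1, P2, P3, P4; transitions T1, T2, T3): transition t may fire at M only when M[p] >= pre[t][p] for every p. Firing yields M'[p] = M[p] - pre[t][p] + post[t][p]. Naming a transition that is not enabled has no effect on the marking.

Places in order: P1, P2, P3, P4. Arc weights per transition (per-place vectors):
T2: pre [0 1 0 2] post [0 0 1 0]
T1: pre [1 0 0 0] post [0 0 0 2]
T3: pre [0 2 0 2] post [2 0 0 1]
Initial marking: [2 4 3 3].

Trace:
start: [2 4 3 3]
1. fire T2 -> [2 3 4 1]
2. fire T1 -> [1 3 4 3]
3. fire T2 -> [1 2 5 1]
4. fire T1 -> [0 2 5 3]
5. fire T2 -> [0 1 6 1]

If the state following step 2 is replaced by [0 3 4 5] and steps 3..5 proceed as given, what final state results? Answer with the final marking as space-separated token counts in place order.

0 1 6 1

state after step 2 := [0 3 4 5]
3. fire T2 -> [0 2 5 3]
4. fire T1 -> [0 2 5 3]
5. fire T2 -> [0 1 6 1]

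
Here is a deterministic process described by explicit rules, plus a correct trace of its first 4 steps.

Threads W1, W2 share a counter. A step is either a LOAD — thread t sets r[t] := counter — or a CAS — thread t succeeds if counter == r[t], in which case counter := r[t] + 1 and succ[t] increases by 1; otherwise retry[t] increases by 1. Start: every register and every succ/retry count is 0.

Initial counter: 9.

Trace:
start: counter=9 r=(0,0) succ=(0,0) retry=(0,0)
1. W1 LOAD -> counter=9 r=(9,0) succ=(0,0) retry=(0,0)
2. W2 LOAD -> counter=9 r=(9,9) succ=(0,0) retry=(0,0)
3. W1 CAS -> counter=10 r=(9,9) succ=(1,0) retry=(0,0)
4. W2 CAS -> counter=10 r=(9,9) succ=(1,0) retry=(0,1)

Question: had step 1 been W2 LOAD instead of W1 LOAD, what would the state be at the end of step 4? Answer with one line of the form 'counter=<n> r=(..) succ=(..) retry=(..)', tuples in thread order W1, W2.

(re-executing from step 1 with the substitution; state before step 1: counter=9 r=(0,0) succ=(0,0) retry=(0,0))
1. W2 LOAD -> counter=9 r=(0,9) succ=(0,0) retry=(0,0)
2. W2 LOAD -> counter=9 r=(0,9) succ=(0,0) retry=(0,0)
3. W1 CAS -> counter=9 r=(0,9) succ=(0,0) retry=(1,0)
4. W2 CAS -> counter=10 r=(0,9) succ=(0,1) retry=(1,0)

counter=10 r=(0,9) succ=(0,1) retry=(1,0)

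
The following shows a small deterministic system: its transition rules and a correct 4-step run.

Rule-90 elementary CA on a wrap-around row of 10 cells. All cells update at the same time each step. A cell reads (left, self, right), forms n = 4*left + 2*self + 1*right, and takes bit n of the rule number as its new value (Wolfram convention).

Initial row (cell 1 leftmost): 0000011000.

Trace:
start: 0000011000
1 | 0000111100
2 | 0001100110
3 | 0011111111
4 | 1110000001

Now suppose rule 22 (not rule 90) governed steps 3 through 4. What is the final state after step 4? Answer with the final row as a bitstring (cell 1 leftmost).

(re-executing steps 3..4 under rule 22; state before step 3: 0001100110)
3 | 0010011001
4 | 1111100111

1111100111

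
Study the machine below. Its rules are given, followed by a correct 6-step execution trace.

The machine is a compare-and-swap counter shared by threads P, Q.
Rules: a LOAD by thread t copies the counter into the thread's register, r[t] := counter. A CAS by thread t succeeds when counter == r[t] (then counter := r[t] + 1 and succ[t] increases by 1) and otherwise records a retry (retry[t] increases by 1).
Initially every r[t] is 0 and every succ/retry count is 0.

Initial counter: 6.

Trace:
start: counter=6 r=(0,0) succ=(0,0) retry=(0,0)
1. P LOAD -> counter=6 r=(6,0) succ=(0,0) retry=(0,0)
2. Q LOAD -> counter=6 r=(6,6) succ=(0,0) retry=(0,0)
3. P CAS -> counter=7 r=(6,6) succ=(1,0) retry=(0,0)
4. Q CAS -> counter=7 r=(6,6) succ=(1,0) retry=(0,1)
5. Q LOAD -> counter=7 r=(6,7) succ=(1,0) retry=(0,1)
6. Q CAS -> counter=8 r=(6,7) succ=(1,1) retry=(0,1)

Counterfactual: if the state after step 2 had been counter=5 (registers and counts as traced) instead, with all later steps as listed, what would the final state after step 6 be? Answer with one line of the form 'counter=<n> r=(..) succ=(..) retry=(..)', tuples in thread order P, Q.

state after step 2 := counter=5 r=(6,6) succ=(0,0) retry=(0,0)
3. P CAS -> counter=5 r=(6,6) succ=(0,0) retry=(1,0)
4. Q CAS -> counter=5 r=(6,6) succ=(0,0) retry=(1,1)
5. Q LOAD -> counter=5 r=(6,5) succ=(0,0) retry=(1,1)
6. Q CAS -> counter=6 r=(6,5) succ=(0,1) retry=(1,1)

counter=6 r=(6,5) succ=(0,1) retry=(1,1)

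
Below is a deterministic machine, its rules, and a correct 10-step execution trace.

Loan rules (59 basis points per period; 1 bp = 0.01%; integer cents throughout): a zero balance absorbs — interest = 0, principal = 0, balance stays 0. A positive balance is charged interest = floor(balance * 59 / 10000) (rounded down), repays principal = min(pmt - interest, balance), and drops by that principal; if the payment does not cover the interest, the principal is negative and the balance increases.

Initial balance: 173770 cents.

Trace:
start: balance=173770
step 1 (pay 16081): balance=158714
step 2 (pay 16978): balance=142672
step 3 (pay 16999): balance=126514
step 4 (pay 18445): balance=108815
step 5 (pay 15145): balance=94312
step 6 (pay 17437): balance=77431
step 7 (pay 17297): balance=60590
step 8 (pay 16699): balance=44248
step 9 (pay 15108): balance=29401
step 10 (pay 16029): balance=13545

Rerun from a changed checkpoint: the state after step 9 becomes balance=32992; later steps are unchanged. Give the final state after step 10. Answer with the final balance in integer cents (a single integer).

state after step 9 := balance=32992
step 10 (pay 16029): balance=17157

17157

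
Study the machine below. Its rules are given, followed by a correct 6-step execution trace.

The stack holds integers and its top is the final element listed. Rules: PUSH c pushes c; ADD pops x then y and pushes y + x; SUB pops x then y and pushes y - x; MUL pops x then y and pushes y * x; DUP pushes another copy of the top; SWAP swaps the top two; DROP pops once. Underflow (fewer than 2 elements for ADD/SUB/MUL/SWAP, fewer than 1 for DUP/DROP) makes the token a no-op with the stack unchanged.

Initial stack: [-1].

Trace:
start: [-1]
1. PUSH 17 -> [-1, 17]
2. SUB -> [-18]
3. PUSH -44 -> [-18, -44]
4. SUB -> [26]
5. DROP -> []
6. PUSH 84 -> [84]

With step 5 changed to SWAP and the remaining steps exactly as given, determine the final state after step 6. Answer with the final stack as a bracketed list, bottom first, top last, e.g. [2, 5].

[26, 84]

(re-executing from step 5 with the substitution; state before step 5: [26])
5. SWAP -> [26]
6. PUSH 84 -> [26, 84]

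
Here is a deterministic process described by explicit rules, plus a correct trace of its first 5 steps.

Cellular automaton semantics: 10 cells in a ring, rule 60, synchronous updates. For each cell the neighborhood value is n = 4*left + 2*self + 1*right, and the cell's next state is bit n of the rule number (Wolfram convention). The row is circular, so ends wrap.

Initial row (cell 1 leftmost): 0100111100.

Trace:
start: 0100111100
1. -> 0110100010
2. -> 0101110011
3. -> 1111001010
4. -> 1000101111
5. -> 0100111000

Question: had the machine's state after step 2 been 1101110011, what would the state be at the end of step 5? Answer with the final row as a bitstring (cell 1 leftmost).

1011111000

state after step 2 := 1101110011
3. -> 0011001010
4. -> 0010101111
5. -> 1011111000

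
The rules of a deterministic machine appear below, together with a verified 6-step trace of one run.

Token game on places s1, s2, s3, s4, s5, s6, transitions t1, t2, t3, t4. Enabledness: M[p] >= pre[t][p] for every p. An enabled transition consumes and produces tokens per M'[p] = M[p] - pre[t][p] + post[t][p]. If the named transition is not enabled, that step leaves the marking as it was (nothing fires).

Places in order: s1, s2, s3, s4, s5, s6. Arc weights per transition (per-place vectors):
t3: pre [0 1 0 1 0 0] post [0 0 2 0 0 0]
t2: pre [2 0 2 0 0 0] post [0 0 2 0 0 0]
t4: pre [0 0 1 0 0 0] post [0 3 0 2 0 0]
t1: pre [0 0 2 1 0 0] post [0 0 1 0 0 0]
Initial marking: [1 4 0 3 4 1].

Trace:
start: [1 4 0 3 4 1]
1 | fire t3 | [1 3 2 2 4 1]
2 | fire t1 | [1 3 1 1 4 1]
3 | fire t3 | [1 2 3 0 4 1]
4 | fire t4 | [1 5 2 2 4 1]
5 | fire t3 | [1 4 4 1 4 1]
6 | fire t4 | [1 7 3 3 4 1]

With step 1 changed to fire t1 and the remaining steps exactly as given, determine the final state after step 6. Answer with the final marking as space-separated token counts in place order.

1 8 2 5 4 1

(re-executing from step 1 with the substitution; state before step 1: [1 4 0 3 4 1])
1 | fire t1 | [1 4 0 3 4 1]
2 | fire t1 | [1 4 0 3 4 1]
3 | fire t3 | [1 3 2 2 4 1]
4 | fire t4 | [1 6 1 4 4 1]
5 | fire t3 | [1 5 3 3 4 1]
6 | fire t4 | [1 8 2 5 4 1]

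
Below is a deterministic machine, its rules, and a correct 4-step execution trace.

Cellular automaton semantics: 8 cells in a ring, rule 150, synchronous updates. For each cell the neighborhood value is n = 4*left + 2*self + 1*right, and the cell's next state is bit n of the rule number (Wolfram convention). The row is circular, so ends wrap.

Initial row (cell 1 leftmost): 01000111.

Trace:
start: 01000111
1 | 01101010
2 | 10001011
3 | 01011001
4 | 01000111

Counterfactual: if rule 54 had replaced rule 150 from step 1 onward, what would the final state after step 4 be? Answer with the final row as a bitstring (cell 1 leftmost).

01110100

(re-executing steps 1..4 under rule 54; state before step 1: 01000111)
1 | 11101000
2 | 00011101
3 | 10100011
4 | 01110100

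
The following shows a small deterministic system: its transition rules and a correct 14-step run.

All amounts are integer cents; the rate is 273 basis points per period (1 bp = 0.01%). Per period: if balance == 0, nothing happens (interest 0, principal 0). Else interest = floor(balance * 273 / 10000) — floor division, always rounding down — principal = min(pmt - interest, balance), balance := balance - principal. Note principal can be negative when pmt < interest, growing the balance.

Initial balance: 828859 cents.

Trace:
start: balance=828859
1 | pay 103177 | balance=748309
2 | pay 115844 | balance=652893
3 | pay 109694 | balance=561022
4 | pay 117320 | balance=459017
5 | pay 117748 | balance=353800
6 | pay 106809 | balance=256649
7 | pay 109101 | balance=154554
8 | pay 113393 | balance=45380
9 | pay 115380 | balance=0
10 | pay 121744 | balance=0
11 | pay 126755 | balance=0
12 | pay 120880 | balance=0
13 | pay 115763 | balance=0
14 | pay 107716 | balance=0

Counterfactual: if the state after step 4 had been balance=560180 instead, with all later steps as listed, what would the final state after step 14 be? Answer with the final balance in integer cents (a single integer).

0

state after step 4 := balance=560180
5 | pay 117748 | balance=457724
6 | pay 106809 | balance=363410
7 | pay 109101 | balance=264230
8 | pay 113393 | balance=158050
9 | pay 115380 | balance=46984
10 | pay 121744 | balance=0
11 | pay 126755 | balance=0
12 | pay 120880 | balance=0
13 | pay 115763 | balance=0
14 | pay 107716 | balance=0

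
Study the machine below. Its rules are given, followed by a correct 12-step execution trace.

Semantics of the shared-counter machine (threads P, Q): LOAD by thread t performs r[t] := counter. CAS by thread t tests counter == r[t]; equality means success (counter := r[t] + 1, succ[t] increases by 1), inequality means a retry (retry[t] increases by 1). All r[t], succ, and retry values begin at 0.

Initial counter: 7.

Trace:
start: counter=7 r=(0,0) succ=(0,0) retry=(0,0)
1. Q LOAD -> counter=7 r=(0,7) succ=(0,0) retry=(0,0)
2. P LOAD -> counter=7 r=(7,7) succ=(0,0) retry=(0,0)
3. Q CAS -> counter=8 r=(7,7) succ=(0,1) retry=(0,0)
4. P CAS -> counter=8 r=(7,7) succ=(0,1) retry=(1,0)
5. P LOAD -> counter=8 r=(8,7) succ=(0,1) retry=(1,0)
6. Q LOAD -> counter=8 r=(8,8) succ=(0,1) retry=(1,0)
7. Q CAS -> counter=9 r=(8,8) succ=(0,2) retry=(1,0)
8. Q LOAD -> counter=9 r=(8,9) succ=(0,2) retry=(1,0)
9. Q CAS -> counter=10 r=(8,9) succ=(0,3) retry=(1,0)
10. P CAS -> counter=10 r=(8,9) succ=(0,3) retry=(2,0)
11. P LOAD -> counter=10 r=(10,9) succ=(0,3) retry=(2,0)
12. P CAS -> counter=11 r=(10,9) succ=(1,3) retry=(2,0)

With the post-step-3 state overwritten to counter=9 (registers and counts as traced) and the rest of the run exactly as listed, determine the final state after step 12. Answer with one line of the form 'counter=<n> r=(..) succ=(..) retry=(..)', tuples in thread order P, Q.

counter=12 r=(11,10) succ=(1,3) retry=(2,0)

state after step 3 := counter=9 r=(7,7) succ=(0,1) retry=(0,0)
4. P CAS -> counter=9 r=(7,7) succ=(0,1) retry=(1,0)
5. P LOAD -> counter=9 r=(9,7) succ=(0,1) retry=(1,0)
6. Q LOAD -> counter=9 r=(9,9) succ=(0,1) retry=(1,0)
7. Q CAS -> counter=10 r=(9,9) succ=(0,2) retry=(1,0)
8. Q LOAD -> counter=10 r=(9,10) succ=(0,2) retry=(1,0)
9. Q CAS -> counter=11 r=(9,10) succ=(0,3) retry=(1,0)
10. P CAS -> counter=11 r=(9,10) succ=(0,3) retry=(2,0)
11. P LOAD -> counter=11 r=(11,10) succ=(0,3) retry=(2,0)
12. P CAS -> counter=12 r=(11,10) succ=(1,3) retry=(2,0)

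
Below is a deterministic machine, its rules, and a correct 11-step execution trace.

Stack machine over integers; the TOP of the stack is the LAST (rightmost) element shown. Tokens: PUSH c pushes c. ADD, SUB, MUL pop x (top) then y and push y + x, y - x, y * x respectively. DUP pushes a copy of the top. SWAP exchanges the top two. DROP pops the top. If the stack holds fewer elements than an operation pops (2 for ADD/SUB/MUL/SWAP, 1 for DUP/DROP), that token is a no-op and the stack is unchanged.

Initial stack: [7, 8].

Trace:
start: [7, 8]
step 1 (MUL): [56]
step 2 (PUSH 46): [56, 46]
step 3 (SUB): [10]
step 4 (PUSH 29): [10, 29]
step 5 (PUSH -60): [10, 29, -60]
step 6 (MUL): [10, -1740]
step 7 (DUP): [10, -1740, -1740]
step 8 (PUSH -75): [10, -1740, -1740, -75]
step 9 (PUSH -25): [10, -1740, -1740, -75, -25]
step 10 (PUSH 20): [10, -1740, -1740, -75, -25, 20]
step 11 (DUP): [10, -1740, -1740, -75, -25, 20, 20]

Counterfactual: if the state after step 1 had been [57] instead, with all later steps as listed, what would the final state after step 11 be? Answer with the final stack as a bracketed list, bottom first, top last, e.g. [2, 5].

[11, -1740, -1740, -75, -25, 20, 20]

state after step 1 := [57]
step 2 (PUSH 46): [57, 46]
step 3 (SUB): [11]
step 4 (PUSH 29): [11, 29]
step 5 (PUSH -60): [11, 29, -60]
step 6 (MUL): [11, -1740]
step 7 (DUP): [11, -1740, -1740]
step 8 (PUSH -75): [11, -1740, -1740, -75]
step 9 (PUSH -25): [11, -1740, -1740, -75, -25]
step 10 (PUSH 20): [11, -1740, -1740, -75, -25, 20]
step 11 (DUP): [11, -1740, -1740, -75, -25, 20, 20]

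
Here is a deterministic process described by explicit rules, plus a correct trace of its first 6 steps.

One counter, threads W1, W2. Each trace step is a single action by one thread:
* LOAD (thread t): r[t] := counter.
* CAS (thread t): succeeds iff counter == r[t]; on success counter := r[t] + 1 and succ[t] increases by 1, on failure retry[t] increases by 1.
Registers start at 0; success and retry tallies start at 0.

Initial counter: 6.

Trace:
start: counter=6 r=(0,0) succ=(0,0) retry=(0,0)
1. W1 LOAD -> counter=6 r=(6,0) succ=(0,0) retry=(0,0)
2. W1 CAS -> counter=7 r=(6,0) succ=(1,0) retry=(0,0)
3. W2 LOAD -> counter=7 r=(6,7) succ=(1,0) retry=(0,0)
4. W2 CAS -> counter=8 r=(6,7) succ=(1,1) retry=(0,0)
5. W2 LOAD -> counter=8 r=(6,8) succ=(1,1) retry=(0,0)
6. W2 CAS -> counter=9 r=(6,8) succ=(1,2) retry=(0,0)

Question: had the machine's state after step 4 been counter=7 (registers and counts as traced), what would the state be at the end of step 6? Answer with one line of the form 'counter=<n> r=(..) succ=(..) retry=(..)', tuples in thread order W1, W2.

counter=8 r=(6,7) succ=(1,2) retry=(0,0)

state after step 4 := counter=7 r=(6,7) succ=(1,1) retry=(0,0)
5. W2 LOAD -> counter=7 r=(6,7) succ=(1,1) retry=(0,0)
6. W2 CAS -> counter=8 r=(6,7) succ=(1,2) retry=(0,0)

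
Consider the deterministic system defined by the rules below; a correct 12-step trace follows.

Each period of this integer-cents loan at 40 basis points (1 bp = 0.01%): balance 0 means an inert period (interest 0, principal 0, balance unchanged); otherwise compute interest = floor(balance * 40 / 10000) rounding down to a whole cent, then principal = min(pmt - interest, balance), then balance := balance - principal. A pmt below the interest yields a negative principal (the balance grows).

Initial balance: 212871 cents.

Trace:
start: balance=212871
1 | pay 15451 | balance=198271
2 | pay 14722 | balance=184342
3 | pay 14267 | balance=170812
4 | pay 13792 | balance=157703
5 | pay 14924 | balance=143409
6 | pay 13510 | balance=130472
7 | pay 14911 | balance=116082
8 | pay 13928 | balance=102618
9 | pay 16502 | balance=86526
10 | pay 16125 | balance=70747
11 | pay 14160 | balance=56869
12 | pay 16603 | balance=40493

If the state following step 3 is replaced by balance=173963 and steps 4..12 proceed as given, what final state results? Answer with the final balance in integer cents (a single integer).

43760

state after step 3 := balance=173963
4 | pay 13792 | balance=160866
5 | pay 14924 | balance=146585
6 | pay 13510 | balance=133661
7 | pay 14911 | balance=119284
8 | pay 13928 | balance=105833
9 | pay 16502 | balance=89754
10 | pay 16125 | balance=73988
11 | pay 14160 | balance=60123
12 | pay 16603 | balance=43760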